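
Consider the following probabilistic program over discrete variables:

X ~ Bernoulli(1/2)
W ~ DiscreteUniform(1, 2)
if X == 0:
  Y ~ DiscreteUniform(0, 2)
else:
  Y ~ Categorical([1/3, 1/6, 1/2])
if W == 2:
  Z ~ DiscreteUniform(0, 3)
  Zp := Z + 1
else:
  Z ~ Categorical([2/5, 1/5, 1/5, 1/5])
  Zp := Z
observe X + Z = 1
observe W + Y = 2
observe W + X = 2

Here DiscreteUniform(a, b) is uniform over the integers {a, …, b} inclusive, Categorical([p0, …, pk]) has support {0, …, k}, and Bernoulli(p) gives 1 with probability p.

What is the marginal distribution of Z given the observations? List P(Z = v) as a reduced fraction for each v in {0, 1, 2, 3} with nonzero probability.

P(Z=0) = 4/9, P(Z=1) = 5/9

Enumerate traces; 2 have nonzero weight after conditioning:
  (X=0, W=2, Y=0, Z=1) weight 1/48
  (X=1, W=1, Y=1, Z=0) weight 1/60
Group by Z:
  weight(Z=0) = 1/60
  weight(Z=1) = 1/48
Total weight = 1/60 + 1/48 = 3/80
P(Z=0 | obs) = 1/60 / 3/80 = 4/9
P(Z=1 | obs) = 1/48 / 3/80 = 5/9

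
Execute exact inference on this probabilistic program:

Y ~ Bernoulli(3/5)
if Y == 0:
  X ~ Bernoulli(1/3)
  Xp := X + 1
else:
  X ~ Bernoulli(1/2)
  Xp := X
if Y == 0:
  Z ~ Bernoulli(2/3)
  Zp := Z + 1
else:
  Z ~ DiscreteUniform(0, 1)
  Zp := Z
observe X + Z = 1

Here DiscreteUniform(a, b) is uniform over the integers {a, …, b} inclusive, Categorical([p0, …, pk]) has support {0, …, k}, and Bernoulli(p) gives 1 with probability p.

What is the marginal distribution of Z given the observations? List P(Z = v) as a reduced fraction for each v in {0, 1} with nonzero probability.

P(Z=0) = 35/94, P(Z=1) = 59/94

Enumerate traces; 4 have nonzero weight after conditioning:
  (Y=0, X=0, Z=1) weight 8/45
  (Y=0, X=1, Z=0) weight 2/45
  (Y=1, X=0, Z=1) weight 3/20
  (Y=1, X=1, Z=0) weight 3/20
Group by Z:
  weight(Z=0) = 7/36
  weight(Z=1) = 59/180
Total weight = 7/36 + 59/180 = 47/90
P(Z=0 | obs) = 7/36 / 47/90 = 35/94
P(Z=1 | obs) = 59/180 / 47/90 = 59/94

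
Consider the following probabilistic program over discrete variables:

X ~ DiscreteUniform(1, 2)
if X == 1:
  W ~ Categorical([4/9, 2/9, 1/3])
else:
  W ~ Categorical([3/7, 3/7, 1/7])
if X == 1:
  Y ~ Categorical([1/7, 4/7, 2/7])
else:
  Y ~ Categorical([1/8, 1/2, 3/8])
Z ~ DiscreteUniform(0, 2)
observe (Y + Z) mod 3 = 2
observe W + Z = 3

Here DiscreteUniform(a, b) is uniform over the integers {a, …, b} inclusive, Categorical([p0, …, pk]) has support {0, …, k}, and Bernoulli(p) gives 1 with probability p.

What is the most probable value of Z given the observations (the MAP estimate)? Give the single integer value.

Enumerate traces; 4 have nonzero weight after conditioning:
  (X=1, W=1, Y=0, Z=2) weight 1/189
  (X=1, W=2, Y=1, Z=1) weight 2/63
  (X=2, W=1, Y=0, Z=2) weight 1/112
  (X=2, W=2, Y=1, Z=1) weight 1/84
Group by Z:
  weight(Z=1) = 11/252
  weight(Z=2) = 43/3024
Total weight = 11/252 + 43/3024 = 25/432
P(Z=1 | obs) = 11/252 / 25/432 = 132/175
P(Z=2 | obs) = 43/3024 / 25/432 = 43/175
argmax = 1

argmax_v P(Z = v | obs) = 1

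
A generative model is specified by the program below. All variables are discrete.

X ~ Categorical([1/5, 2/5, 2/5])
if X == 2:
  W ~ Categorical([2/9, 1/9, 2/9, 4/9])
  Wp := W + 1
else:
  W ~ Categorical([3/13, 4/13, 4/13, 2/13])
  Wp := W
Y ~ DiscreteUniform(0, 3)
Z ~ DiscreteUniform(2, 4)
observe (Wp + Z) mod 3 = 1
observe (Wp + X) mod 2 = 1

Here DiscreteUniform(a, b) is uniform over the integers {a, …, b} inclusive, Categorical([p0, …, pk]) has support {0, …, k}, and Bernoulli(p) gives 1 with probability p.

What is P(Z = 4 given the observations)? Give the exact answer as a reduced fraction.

Enumerate traces; 24 have nonzero weight after conditioning:
  (X=0, W=1, Y=0, Z=3) weight 1/195
  (X=0, W=1, Y=1, Z=3) weight 1/195
  (X=0, W=1, Y=2, Z=3) weight 1/195
  (X=0, W=1, Y=3, Z=3) weight 1/195
  (X=0, W=3, Y=0, Z=4) weight 1/390
  (X=0, W=3, Y=1, Z=4) weight 1/390
  (X=0, W=3, Y=2, Z=4) weight 1/390
  (X=0, W=3, Y=3, Z=4) weight 1/390
  (X=1, W=2, Y=0, Z=2) weight 2/195
  … 15 more
Group by Z:
  weight(Z=2) = 8/195
  weight(Z=3) = 88/1755
  weight(Z=4) = 124/1755
Total weight = 8/195 + 88/1755 + 124/1755 = 284/1755
P(Z=2 | obs) = 8/195 / 284/1755 = 18/71
P(Z=3 | obs) = 88/1755 / 284/1755 = 22/71
P(Z=4 | obs) = 124/1755 / 284/1755 = 31/71

P(Z = 4 | obs) = 31/71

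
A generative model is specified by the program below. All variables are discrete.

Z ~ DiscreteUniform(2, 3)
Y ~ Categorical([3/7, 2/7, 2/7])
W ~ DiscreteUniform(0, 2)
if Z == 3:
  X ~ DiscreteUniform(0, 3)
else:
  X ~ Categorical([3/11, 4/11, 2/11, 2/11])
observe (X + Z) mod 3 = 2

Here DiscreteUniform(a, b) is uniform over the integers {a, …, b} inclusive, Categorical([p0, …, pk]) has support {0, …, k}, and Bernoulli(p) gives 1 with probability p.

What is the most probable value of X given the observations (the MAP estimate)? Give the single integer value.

Enumerate traces; 27 have nonzero weight after conditioning:
  (Z=2, Y=0, W=0, X=0) weight 3/154
  (Z=2, Y=0, W=0, X=3) weight 1/77
  (Z=2, Y=0, W=1, X=0) weight 3/154
  (Z=2, Y=0, W=1, X=3) weight 1/77
  (Z=2, Y=0, W=2, X=0) weight 3/154
  (Z=2, Y=0, W=2, X=3) weight 1/77
  (Z=2, Y=1, W=0, X=0) weight 1/77
  (Z=2, Y=1, W=0, X=3) weight 2/231
  (Z=3, Y=0, W=0, X=2) weight 1/56
  … 18 more
Group by X:
  weight(X=0) = 3/22
  weight(X=2) = 1/8
  weight(X=3) = 1/11
Total weight = 3/22 + 1/8 + 1/11 = 31/88
P(X=0 | obs) = 3/22 / 31/88 = 12/31
P(X=2 | obs) = 1/8 / 31/88 = 11/31
P(X=3 | obs) = 1/11 / 31/88 = 8/31
argmax = 0

argmax_v P(X = v | obs) = 0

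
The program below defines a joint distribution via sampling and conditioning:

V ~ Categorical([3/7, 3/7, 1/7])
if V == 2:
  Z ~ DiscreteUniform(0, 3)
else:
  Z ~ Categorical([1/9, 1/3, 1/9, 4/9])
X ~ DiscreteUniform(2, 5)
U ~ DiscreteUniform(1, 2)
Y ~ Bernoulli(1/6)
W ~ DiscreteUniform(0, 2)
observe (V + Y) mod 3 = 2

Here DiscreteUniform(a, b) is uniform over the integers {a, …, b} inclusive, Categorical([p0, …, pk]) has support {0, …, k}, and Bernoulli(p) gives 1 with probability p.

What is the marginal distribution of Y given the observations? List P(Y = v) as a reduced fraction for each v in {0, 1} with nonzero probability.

Enumerate traces; 192 have nonzero weight after conditioning:
  (V=1, Z=0, X=2, U=1, Y=1, W=0) weight 1/3024
  (V=1, Z=0, X=2, U=1, Y=1, W=1) weight 1/3024
  (V=1, Z=0, X=2, U=1, Y=1, W=2) weight 1/3024
  (V=1, Z=0, X=2, U=2, Y=1, W=0) weight 1/3024
  (V=1, Z=0, X=2, U=2, Y=1, W=1) weight 1/3024
  (V=1, Z=0, X=2, U=2, Y=1, W=2) weight 1/3024
  (V=1, Z=0, X=3, U=1, Y=1, W=0) weight 1/3024
  (V=1, Z=0, X=3, U=1, Y=1, W=1) weight 1/3024
  (V=2, Z=0, X=2, U=1, Y=0, W=0) weight 5/4032
  … 183 more
Group by Y:
  weight(Y=0) = 5/42
  weight(Y=1) = 1/14
Total weight = 5/42 + 1/14 = 4/21
P(Y=0 | obs) = 5/42 / 4/21 = 5/8
P(Y=1 | obs) = 1/14 / 4/21 = 3/8

P(Y=0) = 5/8, P(Y=1) = 3/8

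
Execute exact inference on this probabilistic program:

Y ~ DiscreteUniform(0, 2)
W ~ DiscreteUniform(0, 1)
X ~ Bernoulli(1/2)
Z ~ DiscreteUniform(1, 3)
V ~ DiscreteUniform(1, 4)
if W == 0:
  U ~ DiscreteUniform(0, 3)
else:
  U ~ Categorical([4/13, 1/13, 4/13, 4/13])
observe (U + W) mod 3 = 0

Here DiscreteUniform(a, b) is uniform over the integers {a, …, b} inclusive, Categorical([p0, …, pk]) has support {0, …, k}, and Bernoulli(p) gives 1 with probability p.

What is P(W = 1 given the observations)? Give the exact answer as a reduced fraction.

P(W = 1 | obs) = 8/21

Enumerate traces; 216 have nonzero weight after conditioning:
  (Y=0, W=0, X=0, Z=1, V=1, U=0) weight 1/576
  (Y=0, W=0, X=0, Z=1, V=1, U=3) weight 1/576
  (Y=0, W=0, X=0, Z=1, V=2, U=0) weight 1/576
  (Y=0, W=0, X=0, Z=1, V=2, U=3) weight 1/576
  (Y=0, W=0, X=0, Z=1, V=3, U=0) weight 1/576
  (Y=0, W=0, X=0, Z=1, V=3, U=3) weight 1/576
  (Y=0, W=0, X=0, Z=1, V=4, U=0) weight 1/576
  (Y=0, W=0, X=0, Z=1, V=4, U=3) weight 1/576
  (Y=0, W=1, X=0, Z=1, V=1, U=2) weight 1/468
  … 207 more
Group by W:
  weight(W=0) = 1/4
  weight(W=1) = 2/13
Total weight = 1/4 + 2/13 = 21/52
P(W=0 | obs) = 1/4 / 21/52 = 13/21
P(W=1 | obs) = 2/13 / 21/52 = 8/21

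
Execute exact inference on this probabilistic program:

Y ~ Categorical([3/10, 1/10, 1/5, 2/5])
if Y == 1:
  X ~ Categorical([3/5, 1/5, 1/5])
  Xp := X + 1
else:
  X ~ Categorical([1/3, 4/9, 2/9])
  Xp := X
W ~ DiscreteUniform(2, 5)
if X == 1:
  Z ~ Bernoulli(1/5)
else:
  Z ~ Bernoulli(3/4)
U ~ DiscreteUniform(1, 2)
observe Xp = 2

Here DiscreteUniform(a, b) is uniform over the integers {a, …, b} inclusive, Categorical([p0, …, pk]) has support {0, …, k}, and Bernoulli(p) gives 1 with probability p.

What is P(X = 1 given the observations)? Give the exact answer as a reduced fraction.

Enumerate traces; 64 have nonzero weight after conditioning:
  (Y=0, X=2, W=2, Z=0, U=1) weight 1/480
  (Y=0, X=2, W=2, Z=0, U=2) weight 1/480
  (Y=0, X=2, W=2, Z=1, U=1) weight 1/160
  (Y=0, X=2, W=2, Z=1, U=2) weight 1/160
  (Y=0, X=2, W=3, Z=0, U=1) weight 1/480
  (Y=0, X=2, W=3, Z=0, U=2) weight 1/480
  (Y=0, X=2, W=3, Z=1, U=1) weight 1/160
  (Y=0, X=2, W=3, Z=1, U=2) weight 1/160
  (Y=1, X=1, W=2, Z=0, U=1) weight 1/500
  … 55 more
Group by X:
  weight(X=1) = 1/50
  weight(X=2) = 1/5
Total weight = 1/50 + 1/5 = 11/50
P(X=1 | obs) = 1/50 / 11/50 = 1/11
P(X=2 | obs) = 1/5 / 11/50 = 10/11

P(X = 1 | obs) = 1/11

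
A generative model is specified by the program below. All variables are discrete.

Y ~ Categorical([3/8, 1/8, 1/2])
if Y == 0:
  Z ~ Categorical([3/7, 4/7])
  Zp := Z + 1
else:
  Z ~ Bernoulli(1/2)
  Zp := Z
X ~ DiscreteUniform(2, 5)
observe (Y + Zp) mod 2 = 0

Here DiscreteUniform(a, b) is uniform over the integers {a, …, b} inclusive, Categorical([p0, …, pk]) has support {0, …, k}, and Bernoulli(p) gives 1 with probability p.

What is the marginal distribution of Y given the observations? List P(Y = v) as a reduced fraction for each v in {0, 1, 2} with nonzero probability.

Enumerate traces; 12 have nonzero weight after conditioning:
  (Y=0, Z=1, X=2) weight 3/56
  (Y=0, Z=1, X=3) weight 3/56
  (Y=0, Z=1, X=4) weight 3/56
  (Y=0, Z=1, X=5) weight 3/56
  (Y=1, Z=1, X=2) weight 1/64
  (Y=1, Z=1, X=3) weight 1/64
  (Y=1, Z=1, X=4) weight 1/64
  (Y=1, Z=1, X=5) weight 1/64
  (Y=2, Z=0, X=2) weight 1/16
  … 3 more
Group by Y:
  weight(Y=0) = 3/14
  weight(Y=1) = 1/16
  weight(Y=2) = 1/4
Total weight = 3/14 + 1/16 + 1/4 = 59/112
P(Y=0 | obs) = 3/14 / 59/112 = 24/59
P(Y=1 | obs) = 1/16 / 59/112 = 7/59
P(Y=2 | obs) = 1/4 / 59/112 = 28/59

P(Y=0) = 24/59, P(Y=1) = 7/59, P(Y=2) = 28/59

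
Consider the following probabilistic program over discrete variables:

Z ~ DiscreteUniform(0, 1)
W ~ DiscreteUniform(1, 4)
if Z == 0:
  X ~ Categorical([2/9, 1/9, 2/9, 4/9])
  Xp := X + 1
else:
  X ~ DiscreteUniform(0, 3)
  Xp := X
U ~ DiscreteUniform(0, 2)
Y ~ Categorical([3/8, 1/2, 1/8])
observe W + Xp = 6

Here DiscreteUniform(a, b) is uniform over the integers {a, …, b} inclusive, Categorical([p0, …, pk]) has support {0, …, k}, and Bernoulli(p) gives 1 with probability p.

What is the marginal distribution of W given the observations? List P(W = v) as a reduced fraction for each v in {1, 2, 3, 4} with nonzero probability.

Enumerate traces; 45 have nonzero weight after conditioning:
  (Z=0, W=2, X=3, U=0, Y=0) weight 1/144
  (Z=0, W=2, X=3, U=0, Y=1) weight 1/108
  (Z=0, W=2, X=3, U=0, Y=2) weight 1/432
  (Z=0, W=2, X=3, U=1, Y=0) weight 1/144
  (Z=0, W=2, X=3, U=1, Y=1) weight 1/108
  (Z=0, W=2, X=3, U=1, Y=2) weight 1/432
  (Z=0, W=2, X=3, U=2, Y=0) weight 1/144
  (Z=0, W=2, X=3, U=2, Y=1) weight 1/108
  (Z=0, W=3, X=2, U=0, Y=0) weight 1/288
  (Z=0, W=4, X=1, U=0, Y=0) weight 1/576
  … 35 more
Group by W:
  weight(W=2) = 1/18
  weight(W=3) = 17/288
  weight(W=4) = 13/288
Total weight = 1/18 + 17/288 + 13/288 = 23/144
P(W=2 | obs) = 1/18 / 23/144 = 8/23
P(W=3 | obs) = 17/288 / 23/144 = 17/46
P(W=4 | obs) = 13/288 / 23/144 = 13/46

P(W=2) = 8/23, P(W=3) = 17/46, P(W=4) = 13/46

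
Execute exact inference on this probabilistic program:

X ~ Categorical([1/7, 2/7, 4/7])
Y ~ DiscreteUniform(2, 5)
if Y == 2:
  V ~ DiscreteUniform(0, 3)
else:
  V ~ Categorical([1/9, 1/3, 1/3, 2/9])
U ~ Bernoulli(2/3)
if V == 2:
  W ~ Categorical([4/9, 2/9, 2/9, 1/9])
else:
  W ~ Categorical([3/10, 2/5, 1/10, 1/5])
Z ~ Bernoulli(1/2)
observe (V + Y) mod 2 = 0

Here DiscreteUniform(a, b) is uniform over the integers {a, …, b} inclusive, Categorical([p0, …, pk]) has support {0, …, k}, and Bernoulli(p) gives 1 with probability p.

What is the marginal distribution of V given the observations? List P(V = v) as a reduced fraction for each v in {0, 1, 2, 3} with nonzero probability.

P(V=0) = 13/74, P(V=1) = 12/37, P(V=2) = 21/74, P(V=3) = 8/37

Enumerate traces; 384 have nonzero weight after conditioning:
  (X=0, Y=2, V=0, U=0, W=0, Z=0) weight 1/2240
  (X=0, Y=2, V=0, U=0, W=0, Z=1) weight 1/2240
  (X=0, Y=2, V=0, U=0, W=1, Z=0) weight 1/1680
  (X=0, Y=2, V=0, U=0, W=1, Z=1) weight 1/1680
  (X=0, Y=2, V=0, U=0, W=2, Z=0) weight 1/6720
  (X=0, Y=2, V=0, U=0, W=2, Z=1) weight 1/6720
  (X=0, Y=2, V=0, U=0, W=3, Z=0) weight 1/3360
  (X=0, Y=2, V=0, U=0, W=3, Z=1) weight 1/3360
  (X=0, Y=2, V=2, U=0, W=0, Z=0) weight 1/1512
  (X=0, Y=3, V=1, U=0, W=0, Z=0) weight 1/1680
  … 374 more
Group by V:
  weight(V=0) = 13/144
  weight(V=1) = 1/6
  weight(V=2) = 7/48
  weight(V=3) = 1/9
Total weight = 13/144 + 1/6 + 7/48 + 1/9 = 37/72
P(V=0 | obs) = 13/144 / 37/72 = 13/74
P(V=1 | obs) = 1/6 / 37/72 = 12/37
P(V=2 | obs) = 7/48 / 37/72 = 21/74
P(V=3 | obs) = 1/9 / 37/72 = 8/37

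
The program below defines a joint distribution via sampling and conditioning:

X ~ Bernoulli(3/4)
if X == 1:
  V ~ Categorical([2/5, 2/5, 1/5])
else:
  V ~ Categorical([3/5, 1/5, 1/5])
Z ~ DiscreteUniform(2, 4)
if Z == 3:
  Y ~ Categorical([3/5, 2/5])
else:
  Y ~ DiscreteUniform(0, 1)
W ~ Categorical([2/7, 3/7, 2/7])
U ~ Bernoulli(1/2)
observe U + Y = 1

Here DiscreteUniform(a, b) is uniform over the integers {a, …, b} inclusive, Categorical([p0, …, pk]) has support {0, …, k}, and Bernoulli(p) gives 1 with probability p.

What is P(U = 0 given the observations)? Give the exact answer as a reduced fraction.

Enumerate traces; 108 have nonzero weight after conditioning:
  (X=0, V=0, Z=2, Y=0, W=0, U=1) weight 1/280
  (X=0, V=0, Z=2, Y=0, W=1, U=1) weight 3/560
  (X=0, V=0, Z=2, Y=0, W=2, U=1) weight 1/280
  (X=0, V=0, Z=2, Y=1, W=0, U=0) weight 1/280
  (X=0, V=0, Z=2, Y=1, W=1, U=0) weight 3/560
  (X=0, V=0, Z=2, Y=1, W=2, U=0) weight 1/280
  (X=0, V=0, Z=3, Y=0, W=0, U=1) weight 3/700
  (X=0, V=0, Z=3, Y=0, W=1, U=1) weight 9/1400
  … 100 more
Group by U:
  weight(U=0) = 7/30
  weight(U=1) = 4/15
Total weight = 7/30 + 4/15 = 1/2
P(U=0 | obs) = 7/30 / 1/2 = 7/15
P(U=1 | obs) = 4/15 / 1/2 = 8/15

P(U = 0 | obs) = 7/15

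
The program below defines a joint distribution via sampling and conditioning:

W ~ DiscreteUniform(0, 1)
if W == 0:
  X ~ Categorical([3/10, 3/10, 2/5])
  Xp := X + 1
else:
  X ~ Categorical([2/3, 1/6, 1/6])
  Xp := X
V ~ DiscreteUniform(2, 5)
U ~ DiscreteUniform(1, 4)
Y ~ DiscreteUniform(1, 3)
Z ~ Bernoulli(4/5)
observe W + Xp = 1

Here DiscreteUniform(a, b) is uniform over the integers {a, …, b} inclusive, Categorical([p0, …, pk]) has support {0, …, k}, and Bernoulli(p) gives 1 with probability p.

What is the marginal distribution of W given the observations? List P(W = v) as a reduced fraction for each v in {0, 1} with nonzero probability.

Enumerate traces; 192 have nonzero weight after conditioning:
  (W=0, X=0, V=2, U=1, Y=1, Z=0) weight 1/1600
  (W=0, X=0, V=2, U=1, Y=1, Z=1) weight 1/400
  (W=0, X=0, V=2, U=1, Y=2, Z=0) weight 1/1600
  (W=0, X=0, V=2, U=1, Y=2, Z=1) weight 1/400
  (W=0, X=0, V=2, U=1, Y=3, Z=0) weight 1/1600
  (W=0, X=0, V=2, U=1, Y=3, Z=1) weight 1/400
  (W=0, X=0, V=2, U=2, Y=1, Z=0) weight 1/1600
  (W=0, X=0, V=2, U=2, Y=1, Z=1) weight 1/400
  (W=1, X=0, V=2, U=1, Y=1, Z=0) weight 1/720
  … 183 more
Group by W:
  weight(W=0) = 3/20
  weight(W=1) = 1/3
Total weight = 3/20 + 1/3 = 29/60
P(W=0 | obs) = 3/20 / 29/60 = 9/29
P(W=1 | obs) = 1/3 / 29/60 = 20/29

P(W=0) = 9/29, P(W=1) = 20/29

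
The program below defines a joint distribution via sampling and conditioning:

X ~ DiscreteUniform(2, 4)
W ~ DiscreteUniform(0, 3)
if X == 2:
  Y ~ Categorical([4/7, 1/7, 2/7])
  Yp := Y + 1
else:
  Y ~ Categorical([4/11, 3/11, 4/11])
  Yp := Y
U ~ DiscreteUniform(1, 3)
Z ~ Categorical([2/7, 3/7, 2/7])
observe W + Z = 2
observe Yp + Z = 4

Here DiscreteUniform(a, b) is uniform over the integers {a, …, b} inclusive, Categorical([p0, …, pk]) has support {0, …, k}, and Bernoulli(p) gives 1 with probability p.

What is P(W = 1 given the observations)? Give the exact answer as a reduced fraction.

P(W = 1 | obs) = 33/100

Enumerate traces; 12 have nonzero weight after conditioning:
  (X=2, W=0, Y=1, U=1, Z=2) weight 1/882
  (X=2, W=0, Y=1, U=2, Z=2) weight 1/882
  (X=2, W=0, Y=1, U=3, Z=2) weight 1/882
  (X=2, W=1, Y=2, U=1, Z=1) weight 1/294
  (X=2, W=1, Y=2, U=2, Z=1) weight 1/294
  (X=2, W=1, Y=2, U=3, Z=1) weight 1/294
  (X=3, W=0, Y=2, U=1, Z=2) weight 2/693
  (X=3, W=0, Y=2, U=2, Z=2) weight 2/693
  … 4 more
Group by W:
  weight(W=0) = 67/3234
  weight(W=1) = 1/98
Total weight = 67/3234 + 1/98 = 50/1617
P(W=0 | obs) = 67/3234 / 50/1617 = 67/100
P(W=1 | obs) = 1/98 / 50/1617 = 33/100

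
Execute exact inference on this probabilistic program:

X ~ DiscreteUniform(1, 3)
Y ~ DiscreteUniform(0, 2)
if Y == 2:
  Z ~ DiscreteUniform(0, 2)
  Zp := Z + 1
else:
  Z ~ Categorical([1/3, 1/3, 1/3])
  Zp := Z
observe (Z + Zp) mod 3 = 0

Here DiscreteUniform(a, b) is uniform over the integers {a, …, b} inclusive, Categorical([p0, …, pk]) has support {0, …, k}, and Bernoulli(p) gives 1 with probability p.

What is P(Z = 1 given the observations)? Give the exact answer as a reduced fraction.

Enumerate traces; 9 have nonzero weight after conditioning:
  (X=1, Y=0, Z=0) weight 1/27
  (X=1, Y=1, Z=0) weight 1/27
  (X=1, Y=2, Z=1) weight 1/27
  (X=2, Y=0, Z=0) weight 1/27
  (X=2, Y=1, Z=0) weight 1/27
  (X=2, Y=2, Z=1) weight 1/27
  (X=3, Y=0, Z=0) weight 1/27
  (X=3, Y=1, Z=0) weight 1/27
  … 1 more
Group by Z:
  weight(Z=0) = 2/9
  weight(Z=1) = 1/9
Total weight = 2/9 + 1/9 = 1/3
P(Z=0 | obs) = 2/9 / 1/3 = 2/3
P(Z=1 | obs) = 1/9 / 1/3 = 1/3

P(Z = 1 | obs) = 1/3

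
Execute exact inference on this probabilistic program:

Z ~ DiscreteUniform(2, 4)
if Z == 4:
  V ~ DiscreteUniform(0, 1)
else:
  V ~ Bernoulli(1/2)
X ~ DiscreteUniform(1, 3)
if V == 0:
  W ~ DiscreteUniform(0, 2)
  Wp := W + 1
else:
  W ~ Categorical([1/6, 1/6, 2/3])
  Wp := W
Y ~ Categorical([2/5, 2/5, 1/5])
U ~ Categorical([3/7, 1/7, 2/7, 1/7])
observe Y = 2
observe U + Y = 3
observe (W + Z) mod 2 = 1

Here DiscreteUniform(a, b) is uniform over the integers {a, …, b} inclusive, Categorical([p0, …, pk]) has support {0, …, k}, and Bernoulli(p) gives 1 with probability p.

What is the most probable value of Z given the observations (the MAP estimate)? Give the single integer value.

argmax_v P(Z = v | obs) = 3

Enumerate traces; 24 have nonzero weight after conditioning:
  (Z=2, V=0, X=1, W=1, Y=2, U=1) weight 1/1890
  (Z=2, V=0, X=2, W=1, Y=2, U=1) weight 1/1890
  (Z=2, V=0, X=3, W=1, Y=2, U=1) weight 1/1890
  (Z=2, V=1, X=1, W=1, Y=2, U=1) weight 1/3780
  (Z=2, V=1, X=2, W=1, Y=2, U=1) weight 1/3780
  (Z=2, V=1, X=3, W=1, Y=2, U=1) weight 1/3780
  (Z=3, V=0, X=1, W=0, Y=2, U=1) weight 1/1890
  (Z=3, V=0, X=1, W=2, Y=2, U=1) weight 1/1890
  (Z=4, V=0, X=1, W=1, Y=2, U=1) weight 1/1890
  … 15 more
Group by Z:
  weight(Z=2) = 1/420
  weight(Z=3) = 1/140
  weight(Z=4) = 1/420
Total weight = 1/420 + 1/140 + 1/420 = 1/84
P(Z=2 | obs) = 1/420 / 1/84 = 1/5
P(Z=3 | obs) = 1/140 / 1/84 = 3/5
P(Z=4 | obs) = 1/420 / 1/84 = 1/5
argmax = 3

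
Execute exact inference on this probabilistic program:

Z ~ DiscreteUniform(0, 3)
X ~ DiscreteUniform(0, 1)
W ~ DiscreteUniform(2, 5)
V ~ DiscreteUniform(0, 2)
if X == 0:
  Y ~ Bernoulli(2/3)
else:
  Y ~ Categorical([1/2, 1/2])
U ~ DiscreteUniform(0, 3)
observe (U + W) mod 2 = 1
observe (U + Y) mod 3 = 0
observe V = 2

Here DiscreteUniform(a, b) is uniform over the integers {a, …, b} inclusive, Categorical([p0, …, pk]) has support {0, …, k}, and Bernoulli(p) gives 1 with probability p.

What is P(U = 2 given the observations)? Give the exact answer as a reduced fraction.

Enumerate traces; 48 have nonzero weight after conditioning:
  (Z=0, X=0, W=2, V=2, Y=0, U=3) weight 1/1152
  (Z=0, X=0, W=3, V=2, Y=0, U=0) weight 1/1152
  (Z=0, X=0, W=3, V=2, Y=1, U=2) weight 1/576
  (Z=0, X=0, W=4, V=2, Y=0, U=3) weight 1/1152
  (Z=0, X=0, W=5, V=2, Y=0, U=0) weight 1/1152
  (Z=0, X=0, W=5, V=2, Y=1, U=2) weight 1/576
  (Z=0, X=1, W=2, V=2, Y=0, U=3) weight 1/768
  (Z=0, X=1, W=3, V=2, Y=0, U=0) weight 1/768
  … 40 more
Group by U:
  weight(U=0) = 5/288
  weight(U=2) = 7/288
  weight(U=3) = 5/288
Total weight = 5/288 + 7/288 + 5/288 = 17/288
P(U=0 | obs) = 5/288 / 17/288 = 5/17
P(U=2 | obs) = 7/288 / 17/288 = 7/17
P(U=3 | obs) = 5/288 / 17/288 = 5/17

P(U = 2 | obs) = 7/17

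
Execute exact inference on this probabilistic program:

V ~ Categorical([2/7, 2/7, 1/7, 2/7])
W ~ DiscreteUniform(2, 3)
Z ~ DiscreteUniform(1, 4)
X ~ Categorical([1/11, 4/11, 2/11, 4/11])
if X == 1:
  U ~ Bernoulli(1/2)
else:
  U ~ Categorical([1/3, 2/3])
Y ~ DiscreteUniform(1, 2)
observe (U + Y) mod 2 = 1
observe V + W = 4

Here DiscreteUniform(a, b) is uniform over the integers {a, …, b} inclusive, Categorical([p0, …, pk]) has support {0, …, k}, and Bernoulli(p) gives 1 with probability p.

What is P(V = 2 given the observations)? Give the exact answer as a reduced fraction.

Enumerate traces; 64 have nonzero weight after conditioning:
  (V=1, W=3, Z=1, X=0, U=0, Y=1) weight 1/1848
  (V=1, W=3, Z=1, X=0, U=1, Y=2) weight 1/924
  (V=1, W=3, Z=1, X=1, U=0, Y=1) weight 1/308
  (V=1, W=3, Z=1, X=1, U=1, Y=2) weight 1/308
  (V=1, W=3, Z=1, X=2, U=0, Y=1) weight 1/924
  (V=1, W=3, Z=1, X=2, U=1, Y=2) weight 1/462
  (V=1, W=3, Z=1, X=3, U=0, Y=1) weight 1/462
  (V=1, W=3, Z=1, X=3, U=1, Y=2) weight 1/231
  (V=2, W=2, Z=1, X=0, U=0, Y=1) weight 1/3696
  … 55 more
Group by V:
  weight(V=1) = 1/14
  weight(V=2) = 1/28
Total weight = 1/14 + 1/28 = 3/28
P(V=1 | obs) = 1/14 / 3/28 = 2/3
P(V=2 | obs) = 1/28 / 3/28 = 1/3

P(V = 2 | obs) = 1/3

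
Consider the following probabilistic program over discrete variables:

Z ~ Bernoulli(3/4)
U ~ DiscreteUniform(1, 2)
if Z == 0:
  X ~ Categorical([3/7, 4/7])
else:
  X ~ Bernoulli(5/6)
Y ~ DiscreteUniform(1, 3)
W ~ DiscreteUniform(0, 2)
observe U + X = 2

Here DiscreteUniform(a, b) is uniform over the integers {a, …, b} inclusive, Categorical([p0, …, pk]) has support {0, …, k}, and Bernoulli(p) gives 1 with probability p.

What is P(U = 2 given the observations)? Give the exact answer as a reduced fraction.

P(U = 2 | obs) = 13/56

Enumerate traces; 36 have nonzero weight after conditioning:
  (Z=0, U=1, X=1, Y=1, W=0) weight 1/126
  (Z=0, U=1, X=1, Y=1, W=1) weight 1/126
  (Z=0, U=1, X=1, Y=1, W=2) weight 1/126
  (Z=0, U=1, X=1, Y=2, W=0) weight 1/126
  (Z=0, U=1, X=1, Y=2, W=1) weight 1/126
  (Z=0, U=1, X=1, Y=2, W=2) weight 1/126
  (Z=0, U=1, X=1, Y=3, W=0) weight 1/126
  (Z=0, U=1, X=1, Y=3, W=1) weight 1/126
  (Z=0, U=2, X=0, Y=1, W=0) weight 1/168
  … 27 more
Group by U:
  weight(U=1) = 43/112
  weight(U=2) = 13/112
Total weight = 43/112 + 13/112 = 1/2
P(U=1 | obs) = 43/112 / 1/2 = 43/56
P(U=2 | obs) = 13/112 / 1/2 = 13/56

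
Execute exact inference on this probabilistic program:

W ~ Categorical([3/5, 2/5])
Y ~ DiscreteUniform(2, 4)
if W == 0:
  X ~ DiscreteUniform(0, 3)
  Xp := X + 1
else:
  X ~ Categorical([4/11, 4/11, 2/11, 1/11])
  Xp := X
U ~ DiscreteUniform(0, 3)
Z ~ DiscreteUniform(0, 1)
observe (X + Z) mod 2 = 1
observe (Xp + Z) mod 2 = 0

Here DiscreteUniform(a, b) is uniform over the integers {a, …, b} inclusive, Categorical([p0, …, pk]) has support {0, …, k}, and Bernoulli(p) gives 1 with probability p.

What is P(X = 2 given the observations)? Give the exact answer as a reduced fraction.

Enumerate traces; 48 have nonzero weight after conditioning:
  (W=0, Y=2, X=0, U=0, Z=1) weight 1/160
  (W=0, Y=2, X=0, U=1, Z=1) weight 1/160
  (W=0, Y=2, X=0, U=2, Z=1) weight 1/160
  (W=0, Y=2, X=0, U=3, Z=1) weight 1/160
  (W=0, Y=2, X=1, U=0, Z=0) weight 1/160
  (W=0, Y=2, X=1, U=1, Z=0) weight 1/160
  (W=0, Y=2, X=1, U=2, Z=0) weight 1/160
  (W=0, Y=2, X=1, U=3, Z=0) weight 1/160
  (W=0, Y=2, X=2, U=0, Z=1) weight 1/160
  (W=0, Y=2, X=3, U=0, Z=0) weight 1/160
  … 38 more
Group by X:
  weight(X=0) = 3/40
  weight(X=1) = 3/40
  weight(X=2) = 3/40
  weight(X=3) = 3/40
Total weight = 3/40 + 3/40 + 3/40 + 3/40 = 3/10
P(X=0 | obs) = 3/40 / 3/10 = 1/4
P(X=1 | obs) = 3/40 / 3/10 = 1/4
P(X=2 | obs) = 3/40 / 3/10 = 1/4
P(X=3 | obs) = 3/40 / 3/10 = 1/4

P(X = 2 | obs) = 1/4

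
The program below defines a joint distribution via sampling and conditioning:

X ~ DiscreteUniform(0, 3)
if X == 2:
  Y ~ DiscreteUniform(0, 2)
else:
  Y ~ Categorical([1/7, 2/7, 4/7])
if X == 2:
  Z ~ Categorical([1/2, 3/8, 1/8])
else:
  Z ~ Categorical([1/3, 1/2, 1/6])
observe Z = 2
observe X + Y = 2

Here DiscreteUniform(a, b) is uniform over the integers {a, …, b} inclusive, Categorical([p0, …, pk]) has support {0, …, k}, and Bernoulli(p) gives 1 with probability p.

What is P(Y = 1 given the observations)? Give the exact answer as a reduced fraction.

Enumerate traces; 3 have nonzero weight after conditioning:
  (X=0, Y=2, Z=2) weight 1/42
  (X=1, Y=1, Z=2) weight 1/84
  (X=2, Y=0, Z=2) weight 1/96
Group by Y:
  weight(Y=0) = 1/96
  weight(Y=1) = 1/84
  weight(Y=2) = 1/42
Total weight = 1/96 + 1/84 + 1/42 = 31/672
P(Y=0 | obs) = 1/96 / 31/672 = 7/31
P(Y=1 | obs) = 1/84 / 31/672 = 8/31
P(Y=2 | obs) = 1/42 / 31/672 = 16/31

P(Y = 1 | obs) = 8/31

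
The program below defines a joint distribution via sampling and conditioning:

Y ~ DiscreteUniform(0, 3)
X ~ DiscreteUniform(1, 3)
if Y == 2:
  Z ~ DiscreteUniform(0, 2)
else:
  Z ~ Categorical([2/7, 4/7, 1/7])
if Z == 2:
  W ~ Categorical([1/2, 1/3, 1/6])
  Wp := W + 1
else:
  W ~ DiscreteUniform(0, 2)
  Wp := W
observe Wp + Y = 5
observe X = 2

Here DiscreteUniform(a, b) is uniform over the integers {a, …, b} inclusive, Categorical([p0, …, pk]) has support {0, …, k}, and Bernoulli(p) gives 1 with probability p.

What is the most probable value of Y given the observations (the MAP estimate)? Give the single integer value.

Enumerate traces; 4 have nonzero weight after conditioning:
  (Y=2, X=2, Z=2, W=2) weight 1/216
  (Y=3, X=2, Z=0, W=2) weight 1/126
  (Y=3, X=2, Z=1, W=2) weight 1/63
  (Y=3, X=2, Z=2, W=1) weight 1/252
Group by Y:
  weight(Y=2) = 1/216
  weight(Y=3) = 1/36
Total weight = 1/216 + 1/36 = 7/216
P(Y=2 | obs) = 1/216 / 7/216 = 1/7
P(Y=3 | obs) = 1/36 / 7/216 = 6/7
argmax = 3

argmax_v P(Y = v | obs) = 3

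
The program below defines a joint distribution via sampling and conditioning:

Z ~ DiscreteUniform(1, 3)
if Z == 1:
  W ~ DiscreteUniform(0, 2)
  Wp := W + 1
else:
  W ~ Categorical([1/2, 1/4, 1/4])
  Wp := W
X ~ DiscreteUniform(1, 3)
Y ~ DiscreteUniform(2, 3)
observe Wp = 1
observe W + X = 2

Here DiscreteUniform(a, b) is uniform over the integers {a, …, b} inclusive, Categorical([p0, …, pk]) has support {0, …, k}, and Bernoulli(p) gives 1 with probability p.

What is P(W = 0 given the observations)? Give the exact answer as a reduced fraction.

P(W = 0 | obs) = 2/5

Enumerate traces; 6 have nonzero weight after conditioning:
  (Z=1, W=0, X=2, Y=2) weight 1/54
  (Z=1, W=0, X=2, Y=3) weight 1/54
  (Z=2, W=1, X=1, Y=2) weight 1/72
  (Z=2, W=1, X=1, Y=3) weight 1/72
  (Z=3, W=1, X=1, Y=2) weight 1/72
  (Z=3, W=1, X=1, Y=3) weight 1/72
Group by W:
  weight(W=0) = 1/27
  weight(W=1) = 1/18
Total weight = 1/27 + 1/18 = 5/54
P(W=0 | obs) = 1/27 / 5/54 = 2/5
P(W=1 | obs) = 1/18 / 5/54 = 3/5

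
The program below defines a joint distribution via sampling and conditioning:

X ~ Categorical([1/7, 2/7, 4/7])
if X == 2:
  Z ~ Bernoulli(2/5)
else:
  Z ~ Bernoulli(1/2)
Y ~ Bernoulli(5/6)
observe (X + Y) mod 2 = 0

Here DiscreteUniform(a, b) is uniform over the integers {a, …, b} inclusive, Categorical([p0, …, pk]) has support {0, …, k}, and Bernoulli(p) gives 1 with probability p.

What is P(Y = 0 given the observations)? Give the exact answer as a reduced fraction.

P(Y = 0 | obs) = 1/3

Enumerate traces; 6 have nonzero weight after conditioning:
  (X=0, Z=0, Y=0) weight 1/84
  (X=0, Z=1, Y=0) weight 1/84
  (X=1, Z=0, Y=1) weight 5/42
  (X=1, Z=1, Y=1) weight 5/42
  (X=2, Z=0, Y=0) weight 2/35
  (X=2, Z=1, Y=0) weight 4/105
Group by Y:
  weight(Y=0) = 5/42
  weight(Y=1) = 5/21
Total weight = 5/42 + 5/21 = 5/14
P(Y=0 | obs) = 5/42 / 5/14 = 1/3
P(Y=1 | obs) = 5/21 / 5/14 = 2/3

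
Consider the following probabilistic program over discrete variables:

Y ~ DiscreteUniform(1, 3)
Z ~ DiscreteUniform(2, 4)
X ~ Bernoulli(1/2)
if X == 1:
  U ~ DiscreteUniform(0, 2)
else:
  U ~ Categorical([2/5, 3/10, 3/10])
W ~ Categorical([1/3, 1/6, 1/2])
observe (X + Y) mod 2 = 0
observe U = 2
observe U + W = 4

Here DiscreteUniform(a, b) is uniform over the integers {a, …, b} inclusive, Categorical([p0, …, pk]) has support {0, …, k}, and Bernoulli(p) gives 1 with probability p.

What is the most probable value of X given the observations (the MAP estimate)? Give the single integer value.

argmax_v P(X = v | obs) = 1

Enumerate traces; 9 have nonzero weight after conditioning:
  (Y=1, Z=2, X=1, U=2, W=2) weight 1/108
  (Y=1, Z=3, X=1, U=2, W=2) weight 1/108
  (Y=1, Z=4, X=1, U=2, W=2) weight 1/108
  (Y=2, Z=2, X=0, U=2, W=2) weight 1/120
  (Y=2, Z=3, X=0, U=2, W=2) weight 1/120
  (Y=2, Z=4, X=0, U=2, W=2) weight 1/120
  (Y=3, Z=2, X=1, U=2, W=2) weight 1/108
  (Y=3, Z=3, X=1, U=2, W=2) weight 1/108
  … 1 more
Group by X:
  weight(X=0) = 1/40
  weight(X=1) = 1/18
Total weight = 1/40 + 1/18 = 29/360
P(X=0 | obs) = 1/40 / 29/360 = 9/29
P(X=1 | obs) = 1/18 / 29/360 = 20/29
argmax = 1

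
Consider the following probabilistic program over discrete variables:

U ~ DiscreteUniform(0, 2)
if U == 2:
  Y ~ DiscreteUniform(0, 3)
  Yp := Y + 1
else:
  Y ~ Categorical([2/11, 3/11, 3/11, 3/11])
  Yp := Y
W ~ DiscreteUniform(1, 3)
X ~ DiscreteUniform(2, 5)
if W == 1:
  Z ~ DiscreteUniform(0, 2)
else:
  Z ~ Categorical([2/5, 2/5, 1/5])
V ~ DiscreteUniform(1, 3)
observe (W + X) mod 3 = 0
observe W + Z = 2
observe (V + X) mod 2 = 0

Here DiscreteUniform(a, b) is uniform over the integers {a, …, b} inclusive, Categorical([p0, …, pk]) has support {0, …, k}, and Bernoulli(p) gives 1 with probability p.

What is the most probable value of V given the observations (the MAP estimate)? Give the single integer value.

Enumerate traces; 48 have nonzero weight after conditioning:
  (U=0, Y=0, W=1, X=2, Z=1, V=2) weight 1/1782
  (U=0, Y=0, W=1, X=5, Z=1, V=1) weight 1/1782
  (U=0, Y=0, W=1, X=5, Z=1, V=3) weight 1/1782
  (U=0, Y=0, W=2, X=4, Z=0, V=2) weight 1/1485
  (U=0, Y=1, W=1, X=2, Z=1, V=2) weight 1/1188
  (U=0, Y=1, W=1, X=5, Z=1, V=1) weight 1/1188
  (U=0, Y=1, W=1, X=5, Z=1, V=3) weight 1/1188
  (U=0, Y=1, W=2, X=4, Z=0, V=2) weight 1/990
  … 40 more
Group by V:
  weight(V=1) = 1/108
  weight(V=2) = 11/540
  weight(V=3) = 1/108
Total weight = 1/108 + 11/540 + 1/108 = 7/180
P(V=1 | obs) = 1/108 / 7/180 = 5/21
P(V=2 | obs) = 11/540 / 7/180 = 11/21
P(V=3 | obs) = 1/108 / 7/180 = 5/21
argmax = 2

argmax_v P(V = v | obs) = 2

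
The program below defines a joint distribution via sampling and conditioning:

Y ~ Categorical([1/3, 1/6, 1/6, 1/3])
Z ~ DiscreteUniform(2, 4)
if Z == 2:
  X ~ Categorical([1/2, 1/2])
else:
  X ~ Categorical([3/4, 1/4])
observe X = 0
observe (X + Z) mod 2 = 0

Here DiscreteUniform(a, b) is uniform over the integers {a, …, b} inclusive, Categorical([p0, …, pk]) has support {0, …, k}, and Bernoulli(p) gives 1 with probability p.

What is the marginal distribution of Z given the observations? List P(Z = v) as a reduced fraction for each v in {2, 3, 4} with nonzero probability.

Enumerate traces; 8 have nonzero weight after conditioning:
  (Y=0, Z=2, X=0) weight 1/18
  (Y=0, Z=4, X=0) weight 1/12
  (Y=1, Z=2, X=0) weight 1/36
  (Y=1, Z=4, X=0) weight 1/24
  (Y=2, Z=2, X=0) weight 1/36
  (Y=2, Z=4, X=0) weight 1/24
  (Y=3, Z=2, X=0) weight 1/18
  (Y=3, Z=4, X=0) weight 1/12
Group by Z:
  weight(Z=2) = 1/6
  weight(Z=4) = 1/4
Total weight = 1/6 + 1/4 = 5/12
P(Z=2 | obs) = 1/6 / 5/12 = 2/5
P(Z=4 | obs) = 1/4 / 5/12 = 3/5

P(Z=2) = 2/5, P(Z=4) = 3/5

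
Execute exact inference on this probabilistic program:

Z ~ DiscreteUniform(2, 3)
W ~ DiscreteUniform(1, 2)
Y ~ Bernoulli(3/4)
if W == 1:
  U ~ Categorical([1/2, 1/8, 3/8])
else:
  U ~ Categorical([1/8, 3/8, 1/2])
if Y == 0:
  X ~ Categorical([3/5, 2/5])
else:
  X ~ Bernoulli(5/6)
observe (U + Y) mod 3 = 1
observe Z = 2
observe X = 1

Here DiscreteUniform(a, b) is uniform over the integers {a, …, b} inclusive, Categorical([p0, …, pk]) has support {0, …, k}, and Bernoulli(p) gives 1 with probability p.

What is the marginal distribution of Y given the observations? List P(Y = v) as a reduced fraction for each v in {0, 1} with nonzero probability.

P(Y=0) = 16/141, P(Y=1) = 125/141

Enumerate traces; 4 have nonzero weight after conditioning:
  (Z=2, W=1, Y=0, U=1, X=1) weight 1/320
  (Z=2, W=1, Y=1, U=0, X=1) weight 5/64
  (Z=2, W=2, Y=0, U=1, X=1) weight 3/320
  (Z=2, W=2, Y=1, U=0, X=1) weight 5/256
Group by Y:
  weight(Y=0) = 1/80
  weight(Y=1) = 25/256
Total weight = 1/80 + 25/256 = 141/1280
P(Y=0 | obs) = 1/80 / 141/1280 = 16/141
P(Y=1 | obs) = 25/256 / 141/1280 = 125/141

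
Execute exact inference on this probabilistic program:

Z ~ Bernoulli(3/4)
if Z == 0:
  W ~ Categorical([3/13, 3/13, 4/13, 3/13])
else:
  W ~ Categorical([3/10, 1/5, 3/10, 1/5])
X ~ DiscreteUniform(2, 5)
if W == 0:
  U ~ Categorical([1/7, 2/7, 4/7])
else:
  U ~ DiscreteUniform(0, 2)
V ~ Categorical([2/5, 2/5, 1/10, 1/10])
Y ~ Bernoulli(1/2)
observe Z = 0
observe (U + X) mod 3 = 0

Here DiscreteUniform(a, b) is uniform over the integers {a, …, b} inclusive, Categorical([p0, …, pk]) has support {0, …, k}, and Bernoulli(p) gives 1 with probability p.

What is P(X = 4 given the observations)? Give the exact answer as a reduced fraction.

P(X = 4 | obs) = 106/361

Enumerate traces; 128 have nonzero weight after conditioning:
  (Z=0, W=0, X=2, U=1, V=0, Y=0) weight 3/3640
  (Z=0, W=0, X=2, U=1, V=0, Y=1) weight 3/3640
  (Z=0, W=0, X=2, U=1, V=1, Y=0) weight 3/3640
  (Z=0, W=0, X=2, U=1, V=1, Y=1) weight 3/3640
  (Z=0, W=0, X=2, U=1, V=2, Y=0) weight 3/14560
  (Z=0, W=0, X=2, U=1, V=2, Y=1) weight 3/14560
  (Z=0, W=0, X=2, U=1, V=3, Y=0) weight 3/14560
  (Z=0, W=0, X=2, U=1, V=3, Y=1) weight 3/14560
  (Z=0, W=0, X=3, U=0, V=0, Y=0) weight 3/7280
  (Z=0, W=0, X=4, U=2, V=0, Y=0) weight 3/1820
  … 118 more
Group by X:
  weight(X=2) = 11/546
  weight(X=3) = 79/4368
  weight(X=4) = 53/2184
  weight(X=5) = 11/546
Total weight = 11/546 + 79/4368 + 53/2184 + 11/546 = 361/4368
P(X=2 | obs) = 11/546 / 361/4368 = 88/361
P(X=3 | obs) = 79/4368 / 361/4368 = 79/361
P(X=4 | obs) = 53/2184 / 361/4368 = 106/361
P(X=5 | obs) = 11/546 / 361/4368 = 88/361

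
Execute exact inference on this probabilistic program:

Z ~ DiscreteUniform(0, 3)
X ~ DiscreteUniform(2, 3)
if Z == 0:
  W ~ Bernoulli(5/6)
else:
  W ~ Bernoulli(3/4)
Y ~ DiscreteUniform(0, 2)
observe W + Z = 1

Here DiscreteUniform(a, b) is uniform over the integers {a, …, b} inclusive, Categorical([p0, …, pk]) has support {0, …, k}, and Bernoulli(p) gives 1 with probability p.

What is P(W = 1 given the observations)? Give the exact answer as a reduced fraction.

Enumerate traces; 12 have nonzero weight after conditioning:
  (Z=0, X=2, W=1, Y=0) weight 5/144
  (Z=0, X=2, W=1, Y=1) weight 5/144
  (Z=0, X=2, W=1, Y=2) weight 5/144
  (Z=0, X=3, W=1, Y=0) weight 5/144
  (Z=0, X=3, W=1, Y=1) weight 5/144
  (Z=0, X=3, W=1, Y=2) weight 5/144
  (Z=1, X=2, W=0, Y=0) weight 1/96
  (Z=1, X=2, W=0, Y=1) weight 1/96
  … 4 more
Group by W:
  weight(W=0) = 1/16
  weight(W=1) = 5/24
Total weight = 1/16 + 5/24 = 13/48
P(W=0 | obs) = 1/16 / 13/48 = 3/13
P(W=1 | obs) = 5/24 / 13/48 = 10/13

P(W = 1 | obs) = 10/13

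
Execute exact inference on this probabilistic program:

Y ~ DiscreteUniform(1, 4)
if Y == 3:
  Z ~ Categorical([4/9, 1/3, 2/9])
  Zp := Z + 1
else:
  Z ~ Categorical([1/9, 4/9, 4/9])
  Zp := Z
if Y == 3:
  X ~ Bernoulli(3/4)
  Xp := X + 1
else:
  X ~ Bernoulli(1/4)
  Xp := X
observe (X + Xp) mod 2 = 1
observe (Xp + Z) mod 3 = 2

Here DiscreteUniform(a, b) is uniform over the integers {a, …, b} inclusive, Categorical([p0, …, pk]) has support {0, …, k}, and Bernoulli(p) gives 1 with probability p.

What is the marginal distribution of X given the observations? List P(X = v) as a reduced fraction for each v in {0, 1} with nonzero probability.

P(X=0) = 1/5, P(X=1) = 4/5

Enumerate traces; 2 have nonzero weight after conditioning:
  (Y=3, Z=0, X=1) weight 1/12
  (Y=3, Z=1, X=0) weight 1/48
Group by X:
  weight(X=0) = 1/48
  weight(X=1) = 1/12
Total weight = 1/48 + 1/12 = 5/48
P(X=0 | obs) = 1/48 / 5/48 = 1/5
P(X=1 | obs) = 1/12 / 5/48 = 4/5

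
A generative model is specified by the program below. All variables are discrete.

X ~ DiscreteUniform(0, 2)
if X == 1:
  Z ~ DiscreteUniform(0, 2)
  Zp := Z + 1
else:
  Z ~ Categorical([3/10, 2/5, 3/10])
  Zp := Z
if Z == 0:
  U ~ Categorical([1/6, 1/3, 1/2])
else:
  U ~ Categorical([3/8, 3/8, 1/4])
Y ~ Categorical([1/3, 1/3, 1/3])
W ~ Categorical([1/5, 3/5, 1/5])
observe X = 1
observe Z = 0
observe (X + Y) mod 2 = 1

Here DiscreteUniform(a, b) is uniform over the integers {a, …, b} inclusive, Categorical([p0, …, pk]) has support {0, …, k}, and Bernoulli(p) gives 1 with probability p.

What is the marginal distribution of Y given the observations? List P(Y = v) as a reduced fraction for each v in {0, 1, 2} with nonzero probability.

P(Y=0) = 1/2, P(Y=2) = 1/2

Enumerate traces; 18 have nonzero weight after conditioning:
  (X=1, Z=0, U=0, Y=0, W=0) weight 1/810
  (X=1, Z=0, U=0, Y=0, W=1) weight 1/270
  (X=1, Z=0, U=0, Y=0, W=2) weight 1/810
  (X=1, Z=0, U=0, Y=2, W=0) weight 1/810
  (X=1, Z=0, U=0, Y=2, W=1) weight 1/270
  (X=1, Z=0, U=0, Y=2, W=2) weight 1/810
  (X=1, Z=0, U=1, Y=0, W=0) weight 1/405
  (X=1, Z=0, U=1, Y=0, W=1) weight 1/135
  … 10 more
Group by Y:
  weight(Y=0) = 1/27
  weight(Y=2) = 1/27
Total weight = 1/27 + 1/27 = 2/27
P(Y=0 | obs) = 1/27 / 2/27 = 1/2
P(Y=2 | obs) = 1/27 / 2/27 = 1/2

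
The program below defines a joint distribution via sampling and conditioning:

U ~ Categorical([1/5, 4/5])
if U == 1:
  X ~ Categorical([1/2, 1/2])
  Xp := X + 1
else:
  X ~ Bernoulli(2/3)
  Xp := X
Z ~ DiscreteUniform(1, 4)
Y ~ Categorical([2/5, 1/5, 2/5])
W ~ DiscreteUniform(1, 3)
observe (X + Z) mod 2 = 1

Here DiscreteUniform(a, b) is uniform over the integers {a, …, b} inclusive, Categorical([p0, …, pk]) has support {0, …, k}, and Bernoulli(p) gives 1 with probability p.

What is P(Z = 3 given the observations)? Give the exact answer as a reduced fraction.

Enumerate traces; 72 have nonzero weight after conditioning:
  (U=0, X=0, Z=1, Y=0, W=1) weight 1/450
  (U=0, X=0, Z=1, Y=0, W=2) weight 1/450
  (U=0, X=0, Z=1, Y=0, W=3) weight 1/450
  (U=0, X=0, Z=1, Y=1, W=1) weight 1/900
  (U=0, X=0, Z=1, Y=1, W=2) weight 1/900
  (U=0, X=0, Z=1, Y=1, W=3) weight 1/900
  (U=0, X=0, Z=1, Y=2, W=1) weight 1/450
  (U=0, X=0, Z=1, Y=2, W=2) weight 1/450
  (U=0, X=0, Z=3, Y=0, W=1) weight 1/450
  (U=0, X=1, Z=2, Y=0, W=1) weight 1/225
  … 62 more
Group by Z:
  weight(Z=1) = 7/60
  weight(Z=2) = 2/15
  weight(Z=3) = 7/60
  weight(Z=4) = 2/15
Total weight = 7/60 + 2/15 + 7/60 + 2/15 = 1/2
P(Z=1 | obs) = 7/60 / 1/2 = 7/30
P(Z=2 | obs) = 2/15 / 1/2 = 4/15
P(Z=3 | obs) = 7/60 / 1/2 = 7/30
P(Z=4 | obs) = 2/15 / 1/2 = 4/15

P(Z = 3 | obs) = 7/30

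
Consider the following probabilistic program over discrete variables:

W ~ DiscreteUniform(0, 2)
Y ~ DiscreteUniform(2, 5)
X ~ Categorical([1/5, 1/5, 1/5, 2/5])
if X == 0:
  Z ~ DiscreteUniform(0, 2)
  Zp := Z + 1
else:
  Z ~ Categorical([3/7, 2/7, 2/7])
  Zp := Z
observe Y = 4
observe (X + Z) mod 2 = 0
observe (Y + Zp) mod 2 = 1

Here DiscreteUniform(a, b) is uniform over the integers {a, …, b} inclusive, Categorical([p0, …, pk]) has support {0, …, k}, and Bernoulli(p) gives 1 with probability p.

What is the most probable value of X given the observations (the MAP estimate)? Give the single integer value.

argmax_v P(X = v | obs) = 0

Enumerate traces; 12 have nonzero weight after conditioning:
  (W=0, Y=4, X=0, Z=0) weight 1/180
  (W=0, Y=4, X=0, Z=2) weight 1/180
  (W=0, Y=4, X=1, Z=1) weight 1/210
  (W=0, Y=4, X=3, Z=1) weight 1/105
  (W=1, Y=4, X=0, Z=0) weight 1/180
  (W=1, Y=4, X=0, Z=2) weight 1/180
  (W=1, Y=4, X=1, Z=1) weight 1/210
  (W=1, Y=4, X=3, Z=1) weight 1/105
  … 4 more
Group by X:
  weight(X=0) = 1/30
  weight(X=1) = 1/70
  weight(X=3) = 1/35
Total weight = 1/30 + 1/70 + 1/35 = 8/105
P(X=0 | obs) = 1/30 / 8/105 = 7/16
P(X=1 | obs) = 1/70 / 8/105 = 3/16
P(X=3 | obs) = 1/35 / 8/105 = 3/8
argmax = 0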